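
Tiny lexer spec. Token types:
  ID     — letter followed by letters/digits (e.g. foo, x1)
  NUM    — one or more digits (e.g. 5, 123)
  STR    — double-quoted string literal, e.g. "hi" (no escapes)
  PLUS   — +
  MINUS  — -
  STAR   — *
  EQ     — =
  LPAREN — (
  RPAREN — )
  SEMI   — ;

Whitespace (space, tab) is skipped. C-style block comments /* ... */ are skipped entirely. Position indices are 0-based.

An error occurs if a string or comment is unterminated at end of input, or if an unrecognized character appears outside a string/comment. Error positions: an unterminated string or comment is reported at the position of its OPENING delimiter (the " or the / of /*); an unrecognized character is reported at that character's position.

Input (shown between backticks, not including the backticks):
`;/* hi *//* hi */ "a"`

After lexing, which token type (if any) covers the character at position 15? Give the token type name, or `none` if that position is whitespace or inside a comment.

pos=0: emit SEMI ';'
pos=1: enter COMMENT mode (saw '/*')
exit COMMENT mode (now at pos=9)
pos=9: enter COMMENT mode (saw '/*')
exit COMMENT mode (now at pos=17)
pos=18: enter STRING mode
pos=18: emit STR "a" (now at pos=21)
DONE. 2 tokens: [SEMI, STR]
Position 15: char is '*' -> none

Answer: none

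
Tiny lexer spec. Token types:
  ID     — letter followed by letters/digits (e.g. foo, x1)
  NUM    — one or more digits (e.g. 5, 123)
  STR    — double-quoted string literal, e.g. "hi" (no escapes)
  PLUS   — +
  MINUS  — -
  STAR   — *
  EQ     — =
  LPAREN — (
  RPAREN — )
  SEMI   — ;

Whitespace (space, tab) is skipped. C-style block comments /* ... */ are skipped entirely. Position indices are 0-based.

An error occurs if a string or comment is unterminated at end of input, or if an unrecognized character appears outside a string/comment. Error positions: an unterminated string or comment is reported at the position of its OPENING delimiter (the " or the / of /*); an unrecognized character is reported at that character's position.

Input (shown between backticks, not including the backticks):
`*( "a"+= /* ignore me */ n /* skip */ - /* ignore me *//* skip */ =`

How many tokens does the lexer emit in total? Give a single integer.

Answer: 8

Derivation:
pos=0: emit STAR '*'
pos=1: emit LPAREN '('
pos=3: enter STRING mode
pos=3: emit STR "a" (now at pos=6)
pos=6: emit PLUS '+'
pos=7: emit EQ '='
pos=9: enter COMMENT mode (saw '/*')
exit COMMENT mode (now at pos=24)
pos=25: emit ID 'n' (now at pos=26)
pos=27: enter COMMENT mode (saw '/*')
exit COMMENT mode (now at pos=37)
pos=38: emit MINUS '-'
pos=40: enter COMMENT mode (saw '/*')
exit COMMENT mode (now at pos=55)
pos=55: enter COMMENT mode (saw '/*')
exit COMMENT mode (now at pos=65)
pos=66: emit EQ '='
DONE. 8 tokens: [STAR, LPAREN, STR, PLUS, EQ, ID, MINUS, EQ]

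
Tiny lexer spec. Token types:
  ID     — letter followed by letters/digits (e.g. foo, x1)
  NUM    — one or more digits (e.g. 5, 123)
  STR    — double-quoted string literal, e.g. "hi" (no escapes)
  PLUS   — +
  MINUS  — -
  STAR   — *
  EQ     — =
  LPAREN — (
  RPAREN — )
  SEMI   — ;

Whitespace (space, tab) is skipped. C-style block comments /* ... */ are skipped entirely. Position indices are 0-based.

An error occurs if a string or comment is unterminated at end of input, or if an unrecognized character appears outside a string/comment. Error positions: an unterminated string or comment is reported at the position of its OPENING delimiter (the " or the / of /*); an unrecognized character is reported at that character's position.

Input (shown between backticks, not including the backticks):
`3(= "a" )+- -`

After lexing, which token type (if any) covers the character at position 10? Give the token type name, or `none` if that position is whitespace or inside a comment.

Answer: MINUS

Derivation:
pos=0: emit NUM '3' (now at pos=1)
pos=1: emit LPAREN '('
pos=2: emit EQ '='
pos=4: enter STRING mode
pos=4: emit STR "a" (now at pos=7)
pos=8: emit RPAREN ')'
pos=9: emit PLUS '+'
pos=10: emit MINUS '-'
pos=12: emit MINUS '-'
DONE. 8 tokens: [NUM, LPAREN, EQ, STR, RPAREN, PLUS, MINUS, MINUS]
Position 10: char is '-' -> MINUS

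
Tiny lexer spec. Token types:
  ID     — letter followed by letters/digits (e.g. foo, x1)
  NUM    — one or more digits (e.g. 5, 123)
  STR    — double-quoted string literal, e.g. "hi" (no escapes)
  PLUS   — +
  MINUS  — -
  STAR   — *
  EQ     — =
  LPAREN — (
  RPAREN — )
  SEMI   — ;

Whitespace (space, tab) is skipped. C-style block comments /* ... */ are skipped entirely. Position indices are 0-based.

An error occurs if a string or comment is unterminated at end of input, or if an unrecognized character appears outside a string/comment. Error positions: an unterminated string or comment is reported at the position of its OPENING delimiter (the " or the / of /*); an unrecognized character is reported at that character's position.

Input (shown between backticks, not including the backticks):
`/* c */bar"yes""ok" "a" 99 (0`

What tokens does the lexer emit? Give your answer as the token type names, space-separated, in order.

pos=0: enter COMMENT mode (saw '/*')
exit COMMENT mode (now at pos=7)
pos=7: emit ID 'bar' (now at pos=10)
pos=10: enter STRING mode
pos=10: emit STR "yes" (now at pos=15)
pos=15: enter STRING mode
pos=15: emit STR "ok" (now at pos=19)
pos=20: enter STRING mode
pos=20: emit STR "a" (now at pos=23)
pos=24: emit NUM '99' (now at pos=26)
pos=27: emit LPAREN '('
pos=28: emit NUM '0' (now at pos=29)
DONE. 7 tokens: [ID, STR, STR, STR, NUM, LPAREN, NUM]

Answer: ID STR STR STR NUM LPAREN NUM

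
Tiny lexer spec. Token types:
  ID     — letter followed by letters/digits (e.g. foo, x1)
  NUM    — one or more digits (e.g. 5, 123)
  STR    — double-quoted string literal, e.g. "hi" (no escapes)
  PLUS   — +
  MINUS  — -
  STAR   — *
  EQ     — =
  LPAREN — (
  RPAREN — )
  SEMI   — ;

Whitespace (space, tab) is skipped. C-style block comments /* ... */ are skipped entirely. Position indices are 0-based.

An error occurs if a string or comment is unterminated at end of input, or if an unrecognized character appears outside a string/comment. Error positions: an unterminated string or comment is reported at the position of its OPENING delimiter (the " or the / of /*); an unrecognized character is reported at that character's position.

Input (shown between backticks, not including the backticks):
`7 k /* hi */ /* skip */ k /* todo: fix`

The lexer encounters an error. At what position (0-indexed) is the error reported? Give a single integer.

Answer: 26

Derivation:
pos=0: emit NUM '7' (now at pos=1)
pos=2: emit ID 'k' (now at pos=3)
pos=4: enter COMMENT mode (saw '/*')
exit COMMENT mode (now at pos=12)
pos=13: enter COMMENT mode (saw '/*')
exit COMMENT mode (now at pos=23)
pos=24: emit ID 'k' (now at pos=25)
pos=26: enter COMMENT mode (saw '/*')
pos=26: ERROR — unterminated comment (reached EOF)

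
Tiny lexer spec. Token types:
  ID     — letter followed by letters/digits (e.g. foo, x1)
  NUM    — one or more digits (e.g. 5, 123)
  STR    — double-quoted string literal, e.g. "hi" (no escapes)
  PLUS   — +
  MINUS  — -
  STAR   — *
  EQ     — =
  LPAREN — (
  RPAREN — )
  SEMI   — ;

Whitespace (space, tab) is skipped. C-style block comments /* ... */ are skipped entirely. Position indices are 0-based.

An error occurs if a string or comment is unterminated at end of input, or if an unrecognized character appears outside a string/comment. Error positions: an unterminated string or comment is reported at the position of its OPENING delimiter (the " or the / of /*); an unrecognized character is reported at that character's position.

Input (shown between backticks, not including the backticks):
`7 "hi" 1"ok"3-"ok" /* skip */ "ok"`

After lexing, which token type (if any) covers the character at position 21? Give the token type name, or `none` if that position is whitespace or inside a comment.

Answer: none

Derivation:
pos=0: emit NUM '7' (now at pos=1)
pos=2: enter STRING mode
pos=2: emit STR "hi" (now at pos=6)
pos=7: emit NUM '1' (now at pos=8)
pos=8: enter STRING mode
pos=8: emit STR "ok" (now at pos=12)
pos=12: emit NUM '3' (now at pos=13)
pos=13: emit MINUS '-'
pos=14: enter STRING mode
pos=14: emit STR "ok" (now at pos=18)
pos=19: enter COMMENT mode (saw '/*')
exit COMMENT mode (now at pos=29)
pos=30: enter STRING mode
pos=30: emit STR "ok" (now at pos=34)
DONE. 8 tokens: [NUM, STR, NUM, STR, NUM, MINUS, STR, STR]
Position 21: char is ' ' -> none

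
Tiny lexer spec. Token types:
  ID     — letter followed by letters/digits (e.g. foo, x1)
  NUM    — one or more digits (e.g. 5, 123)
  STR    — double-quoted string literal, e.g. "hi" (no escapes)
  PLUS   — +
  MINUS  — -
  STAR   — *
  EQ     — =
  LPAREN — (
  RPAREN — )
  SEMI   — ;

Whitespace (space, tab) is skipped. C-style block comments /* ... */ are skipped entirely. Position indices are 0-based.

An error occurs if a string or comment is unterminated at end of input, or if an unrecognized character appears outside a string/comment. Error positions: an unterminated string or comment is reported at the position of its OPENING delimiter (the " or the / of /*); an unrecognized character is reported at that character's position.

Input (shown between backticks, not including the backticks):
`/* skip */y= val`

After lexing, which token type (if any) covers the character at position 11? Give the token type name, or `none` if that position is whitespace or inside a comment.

pos=0: enter COMMENT mode (saw '/*')
exit COMMENT mode (now at pos=10)
pos=10: emit ID 'y' (now at pos=11)
pos=11: emit EQ '='
pos=13: emit ID 'val' (now at pos=16)
DONE. 3 tokens: [ID, EQ, ID]
Position 11: char is '=' -> EQ

Answer: EQ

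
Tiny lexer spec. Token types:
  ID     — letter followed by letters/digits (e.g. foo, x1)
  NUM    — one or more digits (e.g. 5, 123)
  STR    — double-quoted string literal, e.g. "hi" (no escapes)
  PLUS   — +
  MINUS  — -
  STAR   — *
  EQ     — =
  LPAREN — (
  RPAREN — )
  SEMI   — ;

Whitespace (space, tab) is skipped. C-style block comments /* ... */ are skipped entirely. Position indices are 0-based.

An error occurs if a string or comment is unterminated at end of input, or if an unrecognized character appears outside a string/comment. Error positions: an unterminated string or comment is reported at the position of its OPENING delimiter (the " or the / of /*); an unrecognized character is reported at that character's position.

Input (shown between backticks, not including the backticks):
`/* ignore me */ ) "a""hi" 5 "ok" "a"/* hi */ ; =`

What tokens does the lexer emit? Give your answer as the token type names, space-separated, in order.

Answer: RPAREN STR STR NUM STR STR SEMI EQ

Derivation:
pos=0: enter COMMENT mode (saw '/*')
exit COMMENT mode (now at pos=15)
pos=16: emit RPAREN ')'
pos=18: enter STRING mode
pos=18: emit STR "a" (now at pos=21)
pos=21: enter STRING mode
pos=21: emit STR "hi" (now at pos=25)
pos=26: emit NUM '5' (now at pos=27)
pos=28: enter STRING mode
pos=28: emit STR "ok" (now at pos=32)
pos=33: enter STRING mode
pos=33: emit STR "a" (now at pos=36)
pos=36: enter COMMENT mode (saw '/*')
exit COMMENT mode (now at pos=44)
pos=45: emit SEMI ';'
pos=47: emit EQ '='
DONE. 8 tokens: [RPAREN, STR, STR, NUM, STR, STR, SEMI, EQ]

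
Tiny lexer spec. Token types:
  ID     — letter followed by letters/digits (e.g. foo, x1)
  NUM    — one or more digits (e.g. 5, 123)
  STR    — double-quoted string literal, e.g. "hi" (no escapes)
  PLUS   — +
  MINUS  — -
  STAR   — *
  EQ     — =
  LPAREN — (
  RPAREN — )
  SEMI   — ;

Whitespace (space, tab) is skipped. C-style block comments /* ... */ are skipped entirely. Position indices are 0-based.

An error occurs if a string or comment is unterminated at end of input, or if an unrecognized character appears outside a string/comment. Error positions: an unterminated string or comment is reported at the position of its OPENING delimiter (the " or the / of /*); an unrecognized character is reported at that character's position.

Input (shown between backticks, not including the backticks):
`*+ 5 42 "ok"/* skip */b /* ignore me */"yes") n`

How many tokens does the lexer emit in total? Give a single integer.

pos=0: emit STAR '*'
pos=1: emit PLUS '+'
pos=3: emit NUM '5' (now at pos=4)
pos=5: emit NUM '42' (now at pos=7)
pos=8: enter STRING mode
pos=8: emit STR "ok" (now at pos=12)
pos=12: enter COMMENT mode (saw '/*')
exit COMMENT mode (now at pos=22)
pos=22: emit ID 'b' (now at pos=23)
pos=24: enter COMMENT mode (saw '/*')
exit COMMENT mode (now at pos=39)
pos=39: enter STRING mode
pos=39: emit STR "yes" (now at pos=44)
pos=44: emit RPAREN ')'
pos=46: emit ID 'n' (now at pos=47)
DONE. 9 tokens: [STAR, PLUS, NUM, NUM, STR, ID, STR, RPAREN, ID]

Answer: 9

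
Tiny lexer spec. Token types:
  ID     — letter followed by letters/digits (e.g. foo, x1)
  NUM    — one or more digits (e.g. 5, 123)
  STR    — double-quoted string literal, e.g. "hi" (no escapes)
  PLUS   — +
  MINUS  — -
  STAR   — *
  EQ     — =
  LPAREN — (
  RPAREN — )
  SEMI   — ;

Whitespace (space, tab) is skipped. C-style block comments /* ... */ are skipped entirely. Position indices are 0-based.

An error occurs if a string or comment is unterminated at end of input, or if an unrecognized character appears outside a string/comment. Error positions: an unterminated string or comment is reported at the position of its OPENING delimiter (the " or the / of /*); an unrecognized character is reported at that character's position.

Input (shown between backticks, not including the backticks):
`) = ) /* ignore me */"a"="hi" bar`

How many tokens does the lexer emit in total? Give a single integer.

Answer: 7

Derivation:
pos=0: emit RPAREN ')'
pos=2: emit EQ '='
pos=4: emit RPAREN ')'
pos=6: enter COMMENT mode (saw '/*')
exit COMMENT mode (now at pos=21)
pos=21: enter STRING mode
pos=21: emit STR "a" (now at pos=24)
pos=24: emit EQ '='
pos=25: enter STRING mode
pos=25: emit STR "hi" (now at pos=29)
pos=30: emit ID 'bar' (now at pos=33)
DONE. 7 tokens: [RPAREN, EQ, RPAREN, STR, EQ, STR, ID]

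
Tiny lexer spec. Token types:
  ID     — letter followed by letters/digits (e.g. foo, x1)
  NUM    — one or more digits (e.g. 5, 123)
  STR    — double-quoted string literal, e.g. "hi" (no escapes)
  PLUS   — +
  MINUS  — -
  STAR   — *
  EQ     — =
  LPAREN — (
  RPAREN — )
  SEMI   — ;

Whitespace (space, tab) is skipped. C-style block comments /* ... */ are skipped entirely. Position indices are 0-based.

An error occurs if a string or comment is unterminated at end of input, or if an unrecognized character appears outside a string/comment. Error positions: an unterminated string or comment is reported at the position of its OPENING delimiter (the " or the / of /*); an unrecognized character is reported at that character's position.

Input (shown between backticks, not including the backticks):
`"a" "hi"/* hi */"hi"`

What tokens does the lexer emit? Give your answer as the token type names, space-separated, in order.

pos=0: enter STRING mode
pos=0: emit STR "a" (now at pos=3)
pos=4: enter STRING mode
pos=4: emit STR "hi" (now at pos=8)
pos=8: enter COMMENT mode (saw '/*')
exit COMMENT mode (now at pos=16)
pos=16: enter STRING mode
pos=16: emit STR "hi" (now at pos=20)
DONE. 3 tokens: [STR, STR, STR]

Answer: STR STR STR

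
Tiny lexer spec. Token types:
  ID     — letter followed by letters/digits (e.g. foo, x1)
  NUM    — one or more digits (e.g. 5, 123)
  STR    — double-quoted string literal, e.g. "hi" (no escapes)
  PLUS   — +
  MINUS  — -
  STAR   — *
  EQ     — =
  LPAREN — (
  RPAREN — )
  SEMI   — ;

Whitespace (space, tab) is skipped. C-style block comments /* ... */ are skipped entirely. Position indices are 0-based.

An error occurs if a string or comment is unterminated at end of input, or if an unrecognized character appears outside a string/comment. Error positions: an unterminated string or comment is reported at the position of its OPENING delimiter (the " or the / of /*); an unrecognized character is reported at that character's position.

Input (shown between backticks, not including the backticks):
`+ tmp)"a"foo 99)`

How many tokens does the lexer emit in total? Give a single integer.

Answer: 7

Derivation:
pos=0: emit PLUS '+'
pos=2: emit ID 'tmp' (now at pos=5)
pos=5: emit RPAREN ')'
pos=6: enter STRING mode
pos=6: emit STR "a" (now at pos=9)
pos=9: emit ID 'foo' (now at pos=12)
pos=13: emit NUM '99' (now at pos=15)
pos=15: emit RPAREN ')'
DONE. 7 tokens: [PLUS, ID, RPAREN, STR, ID, NUM, RPAREN]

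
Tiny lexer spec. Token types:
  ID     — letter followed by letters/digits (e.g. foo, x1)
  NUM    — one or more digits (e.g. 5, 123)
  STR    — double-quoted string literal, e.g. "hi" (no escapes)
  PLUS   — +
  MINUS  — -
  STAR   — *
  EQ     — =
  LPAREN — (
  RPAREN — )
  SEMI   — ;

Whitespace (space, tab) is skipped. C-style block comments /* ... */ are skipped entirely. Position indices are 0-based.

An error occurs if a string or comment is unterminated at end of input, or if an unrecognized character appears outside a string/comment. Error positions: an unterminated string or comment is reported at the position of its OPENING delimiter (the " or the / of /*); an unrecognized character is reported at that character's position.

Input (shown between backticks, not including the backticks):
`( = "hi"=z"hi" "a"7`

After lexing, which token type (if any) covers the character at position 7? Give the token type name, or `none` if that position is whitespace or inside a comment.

Answer: STR

Derivation:
pos=0: emit LPAREN '('
pos=2: emit EQ '='
pos=4: enter STRING mode
pos=4: emit STR "hi" (now at pos=8)
pos=8: emit EQ '='
pos=9: emit ID 'z' (now at pos=10)
pos=10: enter STRING mode
pos=10: emit STR "hi" (now at pos=14)
pos=15: enter STRING mode
pos=15: emit STR "a" (now at pos=18)
pos=18: emit NUM '7' (now at pos=19)
DONE. 8 tokens: [LPAREN, EQ, STR, EQ, ID, STR, STR, NUM]
Position 7: char is '"' -> STR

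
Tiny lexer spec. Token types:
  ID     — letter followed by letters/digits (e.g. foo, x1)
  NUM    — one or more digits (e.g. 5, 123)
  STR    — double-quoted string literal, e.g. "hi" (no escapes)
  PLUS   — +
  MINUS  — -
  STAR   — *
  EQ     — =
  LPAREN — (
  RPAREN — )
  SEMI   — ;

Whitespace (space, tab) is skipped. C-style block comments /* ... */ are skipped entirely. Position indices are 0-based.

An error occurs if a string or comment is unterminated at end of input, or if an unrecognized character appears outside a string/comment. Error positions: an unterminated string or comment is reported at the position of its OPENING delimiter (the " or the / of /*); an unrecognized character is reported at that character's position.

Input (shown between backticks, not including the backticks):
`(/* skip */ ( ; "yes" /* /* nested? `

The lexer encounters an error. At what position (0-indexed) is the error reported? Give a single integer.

pos=0: emit LPAREN '('
pos=1: enter COMMENT mode (saw '/*')
exit COMMENT mode (now at pos=11)
pos=12: emit LPAREN '('
pos=14: emit SEMI ';'
pos=16: enter STRING mode
pos=16: emit STR "yes" (now at pos=21)
pos=22: enter COMMENT mode (saw '/*')
pos=22: ERROR — unterminated comment (reached EOF)

Answer: 22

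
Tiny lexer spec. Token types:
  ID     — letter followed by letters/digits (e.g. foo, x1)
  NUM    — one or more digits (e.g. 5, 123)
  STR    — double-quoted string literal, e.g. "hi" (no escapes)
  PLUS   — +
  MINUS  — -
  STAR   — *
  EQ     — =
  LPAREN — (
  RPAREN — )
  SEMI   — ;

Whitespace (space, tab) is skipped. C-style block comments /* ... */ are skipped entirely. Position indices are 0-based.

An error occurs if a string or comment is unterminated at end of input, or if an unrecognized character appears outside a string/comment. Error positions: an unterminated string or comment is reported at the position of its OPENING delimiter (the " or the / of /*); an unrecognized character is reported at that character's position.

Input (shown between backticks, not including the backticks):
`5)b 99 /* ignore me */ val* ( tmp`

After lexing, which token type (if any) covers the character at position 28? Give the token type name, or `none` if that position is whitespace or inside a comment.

pos=0: emit NUM '5' (now at pos=1)
pos=1: emit RPAREN ')'
pos=2: emit ID 'b' (now at pos=3)
pos=4: emit NUM '99' (now at pos=6)
pos=7: enter COMMENT mode (saw '/*')
exit COMMENT mode (now at pos=22)
pos=23: emit ID 'val' (now at pos=26)
pos=26: emit STAR '*'
pos=28: emit LPAREN '('
pos=30: emit ID 'tmp' (now at pos=33)
DONE. 8 tokens: [NUM, RPAREN, ID, NUM, ID, STAR, LPAREN, ID]
Position 28: char is '(' -> LPAREN

Answer: LPAREN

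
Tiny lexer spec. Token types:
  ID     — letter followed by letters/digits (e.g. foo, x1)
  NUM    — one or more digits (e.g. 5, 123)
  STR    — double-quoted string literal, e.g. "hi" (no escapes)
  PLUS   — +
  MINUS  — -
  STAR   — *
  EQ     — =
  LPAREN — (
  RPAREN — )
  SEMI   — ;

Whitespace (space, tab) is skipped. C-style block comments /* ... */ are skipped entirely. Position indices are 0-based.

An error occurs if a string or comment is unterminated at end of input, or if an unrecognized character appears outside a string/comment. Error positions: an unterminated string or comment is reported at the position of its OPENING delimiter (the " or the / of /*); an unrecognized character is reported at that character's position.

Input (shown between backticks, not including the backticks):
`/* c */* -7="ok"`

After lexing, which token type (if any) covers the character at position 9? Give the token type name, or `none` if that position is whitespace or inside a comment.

pos=0: enter COMMENT mode (saw '/*')
exit COMMENT mode (now at pos=7)
pos=7: emit STAR '*'
pos=9: emit MINUS '-'
pos=10: emit NUM '7' (now at pos=11)
pos=11: emit EQ '='
pos=12: enter STRING mode
pos=12: emit STR "ok" (now at pos=16)
DONE. 5 tokens: [STAR, MINUS, NUM, EQ, STR]
Position 9: char is '-' -> MINUS

Answer: MINUS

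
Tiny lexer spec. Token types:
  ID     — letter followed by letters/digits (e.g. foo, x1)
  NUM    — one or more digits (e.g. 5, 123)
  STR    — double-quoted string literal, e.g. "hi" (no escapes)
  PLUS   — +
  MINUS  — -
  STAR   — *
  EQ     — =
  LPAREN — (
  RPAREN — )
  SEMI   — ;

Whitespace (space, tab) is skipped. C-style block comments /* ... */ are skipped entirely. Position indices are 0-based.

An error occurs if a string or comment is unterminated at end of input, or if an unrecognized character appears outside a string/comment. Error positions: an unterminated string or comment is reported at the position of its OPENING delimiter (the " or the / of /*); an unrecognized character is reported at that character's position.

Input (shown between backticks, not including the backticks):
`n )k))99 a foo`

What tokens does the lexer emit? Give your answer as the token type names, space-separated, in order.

Answer: ID RPAREN ID RPAREN RPAREN NUM ID ID

Derivation:
pos=0: emit ID 'n' (now at pos=1)
pos=2: emit RPAREN ')'
pos=3: emit ID 'k' (now at pos=4)
pos=4: emit RPAREN ')'
pos=5: emit RPAREN ')'
pos=6: emit NUM '99' (now at pos=8)
pos=9: emit ID 'a' (now at pos=10)
pos=11: emit ID 'foo' (now at pos=14)
DONE. 8 tokens: [ID, RPAREN, ID, RPAREN, RPAREN, NUM, ID, ID]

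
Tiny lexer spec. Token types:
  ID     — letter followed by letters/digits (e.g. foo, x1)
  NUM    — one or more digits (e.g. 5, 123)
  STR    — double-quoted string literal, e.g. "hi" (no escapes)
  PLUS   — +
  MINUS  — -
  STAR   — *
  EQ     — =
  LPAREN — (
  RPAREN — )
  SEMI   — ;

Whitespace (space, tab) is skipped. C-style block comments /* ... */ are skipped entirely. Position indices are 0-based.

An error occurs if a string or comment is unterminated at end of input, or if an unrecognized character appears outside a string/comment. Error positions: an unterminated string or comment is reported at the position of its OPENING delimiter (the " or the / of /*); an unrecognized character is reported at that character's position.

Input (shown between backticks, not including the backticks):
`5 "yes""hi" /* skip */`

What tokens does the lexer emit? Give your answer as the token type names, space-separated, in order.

Answer: NUM STR STR

Derivation:
pos=0: emit NUM '5' (now at pos=1)
pos=2: enter STRING mode
pos=2: emit STR "yes" (now at pos=7)
pos=7: enter STRING mode
pos=7: emit STR "hi" (now at pos=11)
pos=12: enter COMMENT mode (saw '/*')
exit COMMENT mode (now at pos=22)
DONE. 3 tokens: [NUM, STR, STR]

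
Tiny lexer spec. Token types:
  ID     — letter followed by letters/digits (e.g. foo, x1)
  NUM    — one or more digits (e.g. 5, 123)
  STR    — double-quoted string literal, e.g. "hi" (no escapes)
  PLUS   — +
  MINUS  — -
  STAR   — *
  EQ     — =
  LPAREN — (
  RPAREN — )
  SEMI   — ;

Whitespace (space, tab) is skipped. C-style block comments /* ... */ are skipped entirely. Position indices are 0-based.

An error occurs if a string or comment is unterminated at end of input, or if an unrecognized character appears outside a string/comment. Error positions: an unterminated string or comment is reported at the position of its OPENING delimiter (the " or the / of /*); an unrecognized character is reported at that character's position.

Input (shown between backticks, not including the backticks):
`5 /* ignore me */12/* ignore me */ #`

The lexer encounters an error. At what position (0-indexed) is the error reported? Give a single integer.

pos=0: emit NUM '5' (now at pos=1)
pos=2: enter COMMENT mode (saw '/*')
exit COMMENT mode (now at pos=17)
pos=17: emit NUM '12' (now at pos=19)
pos=19: enter COMMENT mode (saw '/*')
exit COMMENT mode (now at pos=34)
pos=35: ERROR — unrecognized char '#'

Answer: 35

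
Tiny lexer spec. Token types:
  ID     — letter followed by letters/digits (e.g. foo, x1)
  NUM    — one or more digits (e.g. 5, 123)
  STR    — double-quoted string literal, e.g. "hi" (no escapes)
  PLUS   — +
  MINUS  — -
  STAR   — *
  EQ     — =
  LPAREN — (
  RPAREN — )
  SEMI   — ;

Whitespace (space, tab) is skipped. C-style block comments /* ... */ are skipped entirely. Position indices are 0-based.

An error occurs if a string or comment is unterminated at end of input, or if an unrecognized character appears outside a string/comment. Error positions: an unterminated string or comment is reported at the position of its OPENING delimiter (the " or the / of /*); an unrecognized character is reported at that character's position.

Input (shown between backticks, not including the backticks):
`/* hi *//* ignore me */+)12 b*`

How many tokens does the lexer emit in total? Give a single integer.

pos=0: enter COMMENT mode (saw '/*')
exit COMMENT mode (now at pos=8)
pos=8: enter COMMENT mode (saw '/*')
exit COMMENT mode (now at pos=23)
pos=23: emit PLUS '+'
pos=24: emit RPAREN ')'
pos=25: emit NUM '12' (now at pos=27)
pos=28: emit ID 'b' (now at pos=29)
pos=29: emit STAR '*'
DONE. 5 tokens: [PLUS, RPAREN, NUM, ID, STAR]

Answer: 5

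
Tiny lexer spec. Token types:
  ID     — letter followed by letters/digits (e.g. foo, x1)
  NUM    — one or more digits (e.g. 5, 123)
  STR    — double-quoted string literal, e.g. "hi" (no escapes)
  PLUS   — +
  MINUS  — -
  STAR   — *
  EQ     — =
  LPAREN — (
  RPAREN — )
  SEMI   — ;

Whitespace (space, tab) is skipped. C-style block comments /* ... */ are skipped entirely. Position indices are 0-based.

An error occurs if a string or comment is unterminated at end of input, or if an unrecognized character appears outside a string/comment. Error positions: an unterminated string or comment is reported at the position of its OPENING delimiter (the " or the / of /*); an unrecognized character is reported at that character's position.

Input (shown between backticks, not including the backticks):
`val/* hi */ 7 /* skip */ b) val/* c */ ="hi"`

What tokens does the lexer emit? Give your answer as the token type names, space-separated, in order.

pos=0: emit ID 'val' (now at pos=3)
pos=3: enter COMMENT mode (saw '/*')
exit COMMENT mode (now at pos=11)
pos=12: emit NUM '7' (now at pos=13)
pos=14: enter COMMENT mode (saw '/*')
exit COMMENT mode (now at pos=24)
pos=25: emit ID 'b' (now at pos=26)
pos=26: emit RPAREN ')'
pos=28: emit ID 'val' (now at pos=31)
pos=31: enter COMMENT mode (saw '/*')
exit COMMENT mode (now at pos=38)
pos=39: emit EQ '='
pos=40: enter STRING mode
pos=40: emit STR "hi" (now at pos=44)
DONE. 7 tokens: [ID, NUM, ID, RPAREN, ID, EQ, STR]

Answer: ID NUM ID RPAREN ID EQ STR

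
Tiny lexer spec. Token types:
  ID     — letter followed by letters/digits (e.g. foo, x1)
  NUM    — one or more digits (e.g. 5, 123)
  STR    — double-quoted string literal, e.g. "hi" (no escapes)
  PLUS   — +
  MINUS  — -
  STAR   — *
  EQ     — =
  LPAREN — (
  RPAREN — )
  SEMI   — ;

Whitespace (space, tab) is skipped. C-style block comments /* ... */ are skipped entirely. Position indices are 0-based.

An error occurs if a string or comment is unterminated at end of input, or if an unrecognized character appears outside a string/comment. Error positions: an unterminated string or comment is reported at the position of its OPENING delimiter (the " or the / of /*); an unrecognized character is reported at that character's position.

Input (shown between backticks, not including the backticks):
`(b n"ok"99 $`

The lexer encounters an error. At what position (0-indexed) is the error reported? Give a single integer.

pos=0: emit LPAREN '('
pos=1: emit ID 'b' (now at pos=2)
pos=3: emit ID 'n' (now at pos=4)
pos=4: enter STRING mode
pos=4: emit STR "ok" (now at pos=8)
pos=8: emit NUM '99' (now at pos=10)
pos=11: ERROR — unrecognized char '$'

Answer: 11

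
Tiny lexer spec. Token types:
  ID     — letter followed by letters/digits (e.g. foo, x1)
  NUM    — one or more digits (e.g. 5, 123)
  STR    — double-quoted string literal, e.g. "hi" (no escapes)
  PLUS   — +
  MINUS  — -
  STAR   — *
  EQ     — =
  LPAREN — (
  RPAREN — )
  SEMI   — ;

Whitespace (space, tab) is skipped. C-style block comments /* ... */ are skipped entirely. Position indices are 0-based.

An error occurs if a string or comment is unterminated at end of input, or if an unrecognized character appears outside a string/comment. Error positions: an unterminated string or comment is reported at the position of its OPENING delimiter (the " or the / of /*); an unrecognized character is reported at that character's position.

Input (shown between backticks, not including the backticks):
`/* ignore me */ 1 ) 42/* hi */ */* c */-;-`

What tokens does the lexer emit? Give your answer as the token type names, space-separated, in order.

Answer: NUM RPAREN NUM STAR MINUS SEMI MINUS

Derivation:
pos=0: enter COMMENT mode (saw '/*')
exit COMMENT mode (now at pos=15)
pos=16: emit NUM '1' (now at pos=17)
pos=18: emit RPAREN ')'
pos=20: emit NUM '42' (now at pos=22)
pos=22: enter COMMENT mode (saw '/*')
exit COMMENT mode (now at pos=30)
pos=31: emit STAR '*'
pos=32: enter COMMENT mode (saw '/*')
exit COMMENT mode (now at pos=39)
pos=39: emit MINUS '-'
pos=40: emit SEMI ';'
pos=41: emit MINUS '-'
DONE. 7 tokens: [NUM, RPAREN, NUM, STAR, MINUS, SEMI, MINUS]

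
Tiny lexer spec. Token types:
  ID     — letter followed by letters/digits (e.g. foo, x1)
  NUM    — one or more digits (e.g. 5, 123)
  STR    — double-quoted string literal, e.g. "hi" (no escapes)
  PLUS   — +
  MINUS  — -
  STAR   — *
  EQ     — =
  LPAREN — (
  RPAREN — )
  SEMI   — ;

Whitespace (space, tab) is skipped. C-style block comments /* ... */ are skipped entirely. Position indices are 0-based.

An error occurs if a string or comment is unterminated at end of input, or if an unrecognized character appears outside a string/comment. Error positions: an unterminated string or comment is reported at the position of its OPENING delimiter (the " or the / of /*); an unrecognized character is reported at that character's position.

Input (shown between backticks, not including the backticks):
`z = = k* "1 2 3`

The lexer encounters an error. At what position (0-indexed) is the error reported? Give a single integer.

Answer: 9

Derivation:
pos=0: emit ID 'z' (now at pos=1)
pos=2: emit EQ '='
pos=4: emit EQ '='
pos=6: emit ID 'k' (now at pos=7)
pos=7: emit STAR '*'
pos=9: enter STRING mode
pos=9: ERROR — unterminated string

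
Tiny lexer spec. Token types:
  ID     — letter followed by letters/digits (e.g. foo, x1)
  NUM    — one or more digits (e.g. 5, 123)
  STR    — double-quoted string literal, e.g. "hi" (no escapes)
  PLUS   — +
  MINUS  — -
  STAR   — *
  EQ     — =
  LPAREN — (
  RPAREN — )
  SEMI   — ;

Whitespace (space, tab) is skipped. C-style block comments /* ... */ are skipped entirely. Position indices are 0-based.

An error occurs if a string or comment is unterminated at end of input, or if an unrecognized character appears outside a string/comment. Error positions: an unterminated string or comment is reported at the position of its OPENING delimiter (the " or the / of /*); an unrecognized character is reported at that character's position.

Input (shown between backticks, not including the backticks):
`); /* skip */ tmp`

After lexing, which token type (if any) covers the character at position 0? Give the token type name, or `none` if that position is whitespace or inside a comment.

pos=0: emit RPAREN ')'
pos=1: emit SEMI ';'
pos=3: enter COMMENT mode (saw '/*')
exit COMMENT mode (now at pos=13)
pos=14: emit ID 'tmp' (now at pos=17)
DONE. 3 tokens: [RPAREN, SEMI, ID]
Position 0: char is ')' -> RPAREN

Answer: RPAREN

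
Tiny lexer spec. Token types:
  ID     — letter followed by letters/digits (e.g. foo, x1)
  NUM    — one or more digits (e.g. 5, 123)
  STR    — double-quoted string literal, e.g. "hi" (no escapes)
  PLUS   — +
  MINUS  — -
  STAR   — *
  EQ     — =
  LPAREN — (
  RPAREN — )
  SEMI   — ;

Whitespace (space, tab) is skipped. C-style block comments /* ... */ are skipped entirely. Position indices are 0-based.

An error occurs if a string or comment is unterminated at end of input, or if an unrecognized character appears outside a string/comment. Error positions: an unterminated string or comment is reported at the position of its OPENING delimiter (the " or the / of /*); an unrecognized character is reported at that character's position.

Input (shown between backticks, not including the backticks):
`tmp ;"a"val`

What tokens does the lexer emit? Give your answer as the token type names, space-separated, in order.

pos=0: emit ID 'tmp' (now at pos=3)
pos=4: emit SEMI ';'
pos=5: enter STRING mode
pos=5: emit STR "a" (now at pos=8)
pos=8: emit ID 'val' (now at pos=11)
DONE. 4 tokens: [ID, SEMI, STR, ID]

Answer: ID SEMI STR ID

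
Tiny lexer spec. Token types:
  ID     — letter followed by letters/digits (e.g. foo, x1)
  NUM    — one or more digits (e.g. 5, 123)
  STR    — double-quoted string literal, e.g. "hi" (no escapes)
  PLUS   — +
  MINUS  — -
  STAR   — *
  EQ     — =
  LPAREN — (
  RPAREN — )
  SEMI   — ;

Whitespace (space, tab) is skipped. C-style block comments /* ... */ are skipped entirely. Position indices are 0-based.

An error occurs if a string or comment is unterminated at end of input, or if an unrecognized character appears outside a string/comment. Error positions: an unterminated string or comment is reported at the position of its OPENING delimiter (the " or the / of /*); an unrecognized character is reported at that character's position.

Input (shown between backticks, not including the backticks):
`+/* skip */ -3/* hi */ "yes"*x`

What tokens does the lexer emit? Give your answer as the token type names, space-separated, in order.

Answer: PLUS MINUS NUM STR STAR ID

Derivation:
pos=0: emit PLUS '+'
pos=1: enter COMMENT mode (saw '/*')
exit COMMENT mode (now at pos=11)
pos=12: emit MINUS '-'
pos=13: emit NUM '3' (now at pos=14)
pos=14: enter COMMENT mode (saw '/*')
exit COMMENT mode (now at pos=22)
pos=23: enter STRING mode
pos=23: emit STR "yes" (now at pos=28)
pos=28: emit STAR '*'
pos=29: emit ID 'x' (now at pos=30)
DONE. 6 tokens: [PLUS, MINUS, NUM, STR, STAR, ID]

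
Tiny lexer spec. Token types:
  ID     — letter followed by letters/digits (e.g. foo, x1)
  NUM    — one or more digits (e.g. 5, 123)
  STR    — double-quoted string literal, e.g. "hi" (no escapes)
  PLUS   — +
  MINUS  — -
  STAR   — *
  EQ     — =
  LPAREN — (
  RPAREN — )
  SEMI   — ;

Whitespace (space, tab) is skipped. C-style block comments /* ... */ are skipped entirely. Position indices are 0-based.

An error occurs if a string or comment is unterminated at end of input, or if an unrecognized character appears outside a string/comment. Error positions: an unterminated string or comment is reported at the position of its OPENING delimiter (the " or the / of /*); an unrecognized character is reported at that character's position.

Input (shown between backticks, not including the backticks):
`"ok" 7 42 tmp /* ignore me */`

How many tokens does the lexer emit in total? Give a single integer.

Answer: 4

Derivation:
pos=0: enter STRING mode
pos=0: emit STR "ok" (now at pos=4)
pos=5: emit NUM '7' (now at pos=6)
pos=7: emit NUM '42' (now at pos=9)
pos=10: emit ID 'tmp' (now at pos=13)
pos=14: enter COMMENT mode (saw '/*')
exit COMMENT mode (now at pos=29)
DONE. 4 tokens: [STR, NUM, NUM, ID]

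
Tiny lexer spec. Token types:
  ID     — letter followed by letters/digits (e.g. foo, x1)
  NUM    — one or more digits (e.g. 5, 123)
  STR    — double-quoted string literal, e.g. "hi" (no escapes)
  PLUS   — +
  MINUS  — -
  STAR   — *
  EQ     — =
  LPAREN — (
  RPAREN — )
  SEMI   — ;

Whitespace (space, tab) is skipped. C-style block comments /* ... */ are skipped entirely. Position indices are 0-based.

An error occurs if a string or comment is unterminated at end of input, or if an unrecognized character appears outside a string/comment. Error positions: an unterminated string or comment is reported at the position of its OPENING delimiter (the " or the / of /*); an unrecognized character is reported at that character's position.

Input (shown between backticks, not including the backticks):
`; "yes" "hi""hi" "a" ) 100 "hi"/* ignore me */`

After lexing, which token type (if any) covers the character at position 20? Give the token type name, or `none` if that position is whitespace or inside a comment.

Answer: none

Derivation:
pos=0: emit SEMI ';'
pos=2: enter STRING mode
pos=2: emit STR "yes" (now at pos=7)
pos=8: enter STRING mode
pos=8: emit STR "hi" (now at pos=12)
pos=12: enter STRING mode
pos=12: emit STR "hi" (now at pos=16)
pos=17: enter STRING mode
pos=17: emit STR "a" (now at pos=20)
pos=21: emit RPAREN ')'
pos=23: emit NUM '100' (now at pos=26)
pos=27: enter STRING mode
pos=27: emit STR "hi" (now at pos=31)
pos=31: enter COMMENT mode (saw '/*')
exit COMMENT mode (now at pos=46)
DONE. 8 tokens: [SEMI, STR, STR, STR, STR, RPAREN, NUM, STR]
Position 20: char is ' ' -> none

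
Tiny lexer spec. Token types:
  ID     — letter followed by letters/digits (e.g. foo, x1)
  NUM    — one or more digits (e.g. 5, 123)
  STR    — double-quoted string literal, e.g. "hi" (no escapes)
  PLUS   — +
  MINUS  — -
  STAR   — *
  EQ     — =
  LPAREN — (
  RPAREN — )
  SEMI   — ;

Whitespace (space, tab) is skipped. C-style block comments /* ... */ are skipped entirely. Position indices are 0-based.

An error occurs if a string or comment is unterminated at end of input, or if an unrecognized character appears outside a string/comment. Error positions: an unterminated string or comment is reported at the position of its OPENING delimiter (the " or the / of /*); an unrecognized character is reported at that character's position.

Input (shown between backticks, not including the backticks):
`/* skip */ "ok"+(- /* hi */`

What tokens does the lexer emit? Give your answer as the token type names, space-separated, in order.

pos=0: enter COMMENT mode (saw '/*')
exit COMMENT mode (now at pos=10)
pos=11: enter STRING mode
pos=11: emit STR "ok" (now at pos=15)
pos=15: emit PLUS '+'
pos=16: emit LPAREN '('
pos=17: emit MINUS '-'
pos=19: enter COMMENT mode (saw '/*')
exit COMMENT mode (now at pos=27)
DONE. 4 tokens: [STR, PLUS, LPAREN, MINUS]

Answer: STR PLUS LPAREN MINUS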